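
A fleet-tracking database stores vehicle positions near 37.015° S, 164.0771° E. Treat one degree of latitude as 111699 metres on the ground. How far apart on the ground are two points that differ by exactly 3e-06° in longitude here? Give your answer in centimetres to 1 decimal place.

26.8 centimetres

3e-06° of longitude at 37.015° is 3e-06 × 111699 × cos 37.015° ≈ 3e-06 × 89189.2 = 0.267568 m.
That is 0.267568 m = 26.757 cm.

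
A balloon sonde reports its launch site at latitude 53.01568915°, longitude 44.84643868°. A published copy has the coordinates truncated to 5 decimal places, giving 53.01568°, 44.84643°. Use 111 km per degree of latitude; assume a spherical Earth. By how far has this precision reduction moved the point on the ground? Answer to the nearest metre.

The latitude changed by +0.00000915° and the longitude by +0.00000868°.
North–south shift: 0.00000915 × 111000 = 1.01565 m.
E–W at 53.0157°: 0.00000868° × 111000 × cos 53.0157° = 0.00000868 × 111000 × 0.6016 ≈ 0.579626 m.
Combined displacement = (1.01565² + 0.579626²)^½ ≈ 1.16941 m.

1 metres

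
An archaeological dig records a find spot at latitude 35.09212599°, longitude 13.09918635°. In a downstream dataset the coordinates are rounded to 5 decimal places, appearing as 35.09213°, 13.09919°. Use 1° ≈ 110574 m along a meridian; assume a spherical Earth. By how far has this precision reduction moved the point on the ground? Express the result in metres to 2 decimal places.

The latitude changed by -0.00000401° and the longitude by -0.00000365°.
N–S: -0.00000401° × 110574 m/° = -0.443402 m.
East–west at this latitude: -0.00000365° × 110574 × cos 35.0921° ≈ -0.00000365 × 90474.8 = -0.330233 m.
Distance: √(0.443402² + 0.330233²) ≈ 0.552864 m.

0.55 metres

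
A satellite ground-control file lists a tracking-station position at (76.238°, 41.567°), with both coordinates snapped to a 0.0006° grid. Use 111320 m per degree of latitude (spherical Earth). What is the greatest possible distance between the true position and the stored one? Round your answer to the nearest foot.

With a 0.0006° grid the true value lies within half a step, ±0.0006°/2 = ±0.0003°, of the stored one.
North–south component: 0.0003° × 111320 = 33.396 m.
East–west component at 76.238°: 0.0003° × 111320 × cos 76.238° ≈ 0.0003 × 26481.8 ≈ 7.94455 m.
The two errors are perpendicular, so the maximum displacement is √(33.396² + 7.94455²) ≈ 34.328 m.
In feet: 34.328 m ÷ 0.3048 ≈ 112.62 ft.

113 feet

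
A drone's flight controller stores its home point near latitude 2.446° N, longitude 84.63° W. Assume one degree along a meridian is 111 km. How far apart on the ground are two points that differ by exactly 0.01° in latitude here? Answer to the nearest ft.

Along a meridian 0.01° is 0.01 × 111000 = 1110 m.
In feet: 1110 m ÷ 0.3048 ≈ 3641.7 ft.

3642 ft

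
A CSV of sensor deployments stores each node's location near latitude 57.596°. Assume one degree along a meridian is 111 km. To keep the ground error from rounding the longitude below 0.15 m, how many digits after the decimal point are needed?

6

At 57.596° one degree of longitude covers 111000 × cos 57.596° ≈ 111000 × 0.5359 ≈ 59483.3 m.
N decimal places → at most half a unit in the last place, 0.5 × 10⁻ᴺ° = 59483.3/2 × 10⁻ᴺ m.
Setting 29741.7 × 10⁻ᴺ ≤ 0.15 gives 10ᴺ ≥ 1.983e+05, i.e. N ≥ 5.30.
So 6 decimal places suffice (0.0297 m); 5 would allow up to 0.297 m.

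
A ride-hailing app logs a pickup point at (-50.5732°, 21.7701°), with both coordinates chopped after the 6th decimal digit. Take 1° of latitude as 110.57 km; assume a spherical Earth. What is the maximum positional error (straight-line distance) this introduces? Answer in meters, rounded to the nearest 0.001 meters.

0.131 meters

Truncating at 6 decimal places can drop up to a full unit in the last place, so each coordinate may be off by as much as 1e-06°.
Latitude error → 1e-06 × 110570 = 0.11057 m along the meridian.
East–west component at 50.5732°: 1e-06° × 110570 × cos 50.5732° ≈ 1e-06 × 70222.1 ≈ 0.0702221 m.
Worst case both components are at the extreme and orthogonal: √(0.11057² + 0.0702221²) ≈ 0.130984 m.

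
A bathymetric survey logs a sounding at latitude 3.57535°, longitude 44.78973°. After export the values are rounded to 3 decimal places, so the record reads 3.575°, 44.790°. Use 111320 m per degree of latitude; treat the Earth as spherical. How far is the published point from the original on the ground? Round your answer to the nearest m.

49 m

The latitude changed by +0.00035° and the longitude by -0.00027°.
North–south shift: 0.00035 × 111320 = 38.962 m.
East–west at this latitude: -0.00027° × 111320 × cos 3.575° ≈ -0.00027 × 111103 = -29.9979 m.
Distance: √(38.962² + 29.9979²) ≈ 49.1723 m.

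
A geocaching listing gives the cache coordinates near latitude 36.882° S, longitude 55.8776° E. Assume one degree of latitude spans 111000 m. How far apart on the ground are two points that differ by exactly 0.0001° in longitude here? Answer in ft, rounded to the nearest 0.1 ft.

One degree of longitude here spans 111000 × cos 36.882° = 111000 × 0.7999 ≈ 88785.9 m; 0.0001° of that is 8.87859 m.
Converting: 8.87859 m × 3.2808 ft/m ≈ 29.129 ft.

29.1 ft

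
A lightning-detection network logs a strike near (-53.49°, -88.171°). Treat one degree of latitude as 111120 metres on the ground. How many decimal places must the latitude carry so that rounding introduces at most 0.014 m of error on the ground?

7 decimal places

One degree of latitude covers 111120 m.
Rounding to N decimal places gives at most 0.5 × 10⁻ᴺ degrees of error, i.e. 0.5 × 10⁻ᴺ × 111120 m.
Need 0.5 × 111120 × 10⁻ᴺ ≤ 0.014 → 10⁻ᴺ ≤ 2.520e-07, so N ≥ 6.60.
N = 6 would give 0.0556 m (too coarse); N = 7 gives 0.00556 m ≤ 0.014 m.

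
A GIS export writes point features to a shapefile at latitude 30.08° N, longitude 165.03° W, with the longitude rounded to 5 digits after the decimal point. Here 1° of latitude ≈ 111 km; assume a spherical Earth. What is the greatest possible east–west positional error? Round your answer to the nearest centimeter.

Rounding to 5 decimal places leaves the longitude within ±5e-06° of the true value.
Parallels shrink by cos φ, so at 30.08° a degree of longitude is 111000 × 0.8653 ≈ 96051.2 m.
So at most 5e-06° × 96051.2 ≈ 0.480256 m east–west.
That is 0.480256 m = 48.026 cm.

48 centimeters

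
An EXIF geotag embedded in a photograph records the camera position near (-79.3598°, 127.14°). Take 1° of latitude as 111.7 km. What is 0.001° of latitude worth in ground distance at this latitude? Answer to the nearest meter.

112 meters

0.001° × 111700 m/° = 111.7 m.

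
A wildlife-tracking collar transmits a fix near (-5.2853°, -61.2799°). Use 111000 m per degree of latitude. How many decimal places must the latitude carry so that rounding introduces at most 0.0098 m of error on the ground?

7 decimal places

One degree of latitude covers 111000 m.
With N decimal places the half-ulp bound is 0.5·10⁻ᴺ°, or 0.5·10⁻ᴺ × 111000 m on the ground.
Setting 55500 × 10⁻ᴺ ≤ 0.0098 gives 10ᴺ ≥ 5.663e+06, i.e. N ≥ 6.75.
At 6 places the error can reach 0.0555 m, but 7 places keeps it to 0.00555 m.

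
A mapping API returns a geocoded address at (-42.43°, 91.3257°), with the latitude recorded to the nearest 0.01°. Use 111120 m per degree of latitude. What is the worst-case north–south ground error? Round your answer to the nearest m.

556 m

Rounding to 2 decimal places leaves the latitude within ±0.005° of the true value.
North–south distance: 0.005° × 111120 m/° = 555.6 m.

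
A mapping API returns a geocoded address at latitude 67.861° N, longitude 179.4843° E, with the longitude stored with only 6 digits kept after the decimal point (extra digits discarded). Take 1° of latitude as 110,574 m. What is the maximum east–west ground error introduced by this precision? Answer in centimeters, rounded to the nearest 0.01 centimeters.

4.17 centimeters

Truncating at 6 decimal places can drop up to a full unit in the last place, so the longitude may be off by as much as 1e-06°.
At latitude 67.861° a degree of longitude spans 110574 m × cos 67.861° = 110574 × 0.3769 ≈ 41670.3 m.
Maximum E–W displacement: 1e-06 × 41670.3 = 0.0416703 m.
That is 0.0416703 m = 4.167 cm.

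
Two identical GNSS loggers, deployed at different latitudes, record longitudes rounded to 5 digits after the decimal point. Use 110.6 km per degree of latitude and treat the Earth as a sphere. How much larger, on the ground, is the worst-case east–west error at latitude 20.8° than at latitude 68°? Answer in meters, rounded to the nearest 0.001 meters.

Rounding to 5 decimal places leaves the longitude within ±5e-06° of the true value.
Error at 20.8° = 5e-06° × 110600 × cos 20.8° ≈ 0.553 × 0.9348 = 0.51696 m.
Error at 68° = 5e-06° × 110600 × cos 68° ≈ 0.553 × 0.3746 = 0.20716 m.
So the lower-latitude error exceeds the higher by 0.51696 − 0.20716 = 0.3098 m.

0.310 meters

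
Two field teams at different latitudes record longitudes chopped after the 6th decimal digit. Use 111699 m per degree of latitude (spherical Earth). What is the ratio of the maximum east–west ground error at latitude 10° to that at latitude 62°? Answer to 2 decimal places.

Truncating at 6 decimal places can drop up to a full unit in the last place, so the longitude may be off by as much as 1e-06°.
Error at 10° = 1e-06° × 111699 × cos 10° ≈ 0.1117 × 0.9848 = 0.11 m.
Error at 62° = 1e-06° × 111699 × cos 62° ≈ 0.1117 × 0.4695 = 0.05244 m.
The ratio reduces to cos 10° / cos 62° = 0.9848/0.4695 ≈ 2.0977.

2.10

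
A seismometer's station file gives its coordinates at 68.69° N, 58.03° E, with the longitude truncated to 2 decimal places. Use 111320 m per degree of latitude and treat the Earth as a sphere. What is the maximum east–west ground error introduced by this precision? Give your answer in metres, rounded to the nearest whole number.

405 metres

Truncating at 2 decimal places can drop up to a full unit in the last place, so the longitude may be off by as much as 0.01°.
At latitude 68.69° a degree of longitude spans 111320 m × cos 68.69° = 111320 × 0.3634 ≈ 40455.2 m.
Maximum E–W displacement: 0.01 × 40455.2 = 404.552 m.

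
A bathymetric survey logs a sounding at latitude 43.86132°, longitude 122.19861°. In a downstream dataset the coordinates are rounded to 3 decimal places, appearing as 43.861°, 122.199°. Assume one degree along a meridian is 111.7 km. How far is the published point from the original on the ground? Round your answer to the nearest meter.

48 meters

Δlat = 43.86132 − 43.861 = +0.00032°; Δlon = 122.19861 − 122.199 = -0.00039°.
North–south shift: 0.00032 × 111700 = 35.744 m.
E–W at 43.861°: -0.00039° × 111700 × cos 43.861° = -0.00039 × 111700 × 0.7210 ≈ -31.4099 m.
Distance: √(35.744² + 31.4099²) ≈ 47.5838 m.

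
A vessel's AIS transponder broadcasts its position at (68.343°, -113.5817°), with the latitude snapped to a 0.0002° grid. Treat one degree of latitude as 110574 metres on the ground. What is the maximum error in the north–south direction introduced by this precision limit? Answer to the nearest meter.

With a 0.0002° grid the true value lies within half a step, ±0.0002°/2 = ±0.0001°, of the stored one.
North–south distance: 0.0001° × 110574 m/° = 11.0574 m.

11 meters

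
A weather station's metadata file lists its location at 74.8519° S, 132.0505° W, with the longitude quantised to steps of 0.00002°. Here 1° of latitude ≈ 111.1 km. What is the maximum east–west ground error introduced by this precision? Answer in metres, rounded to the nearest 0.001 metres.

With a 0.00002° grid the true value lies within half a step, ±0.00002°/2 = ±1e-05°, of the stored one.
One degree of longitude at 74.8519° is 111100 × cos 74.8519° ≈ 111100 × 0.2613 = 29032.1 m.
East–west error: 1e-05° × 29032.1 m/° ≈ 0.290321 m.

0.290 metres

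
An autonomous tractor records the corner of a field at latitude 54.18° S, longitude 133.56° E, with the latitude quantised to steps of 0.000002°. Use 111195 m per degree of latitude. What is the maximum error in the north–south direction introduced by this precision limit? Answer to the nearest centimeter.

With a 0.000002° grid the true value lies within half a step, ±0.000002°/2 = ±1e-06°, of the stored one.
So the N–S error is at most 1e-06 × 111195 = 0.111195 m.
That is 0.111195 m = 11.119 cm.

11 centimeters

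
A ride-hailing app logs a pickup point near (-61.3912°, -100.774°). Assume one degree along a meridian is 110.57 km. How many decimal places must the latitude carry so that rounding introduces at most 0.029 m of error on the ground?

7 decimal places

One degree of latitude covers 110570 m.
With N decimal places the half-ulp bound is 0.5·10⁻ᴺ°, or 0.5·10⁻ᴺ × 110570 m on the ground.
Need 0.5 × 110570 × 10⁻ᴺ ≤ 0.029 → 10⁻ᴺ ≤ 5.246e-07, so N ≥ 6.28.
At 6 places the error can reach 0.0553 m, but 7 places keeps it to 0.00553 m.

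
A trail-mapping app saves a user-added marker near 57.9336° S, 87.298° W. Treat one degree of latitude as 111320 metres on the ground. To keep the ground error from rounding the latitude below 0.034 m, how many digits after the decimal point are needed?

One degree of latitude covers 111320 m.
N decimal places → at most half a unit in the last place, 0.5 × 10⁻ᴺ° = 111320/2 × 10⁻ᴺ m.
Need 0.5 × 111320 × 10⁻ᴺ ≤ 0.034 → 10⁻ᴺ ≤ 6.109e-07, so N ≥ 6.21.
N = 6 would give 0.0557 m (too coarse); N = 7 gives 0.00557 m ≤ 0.034 m.

7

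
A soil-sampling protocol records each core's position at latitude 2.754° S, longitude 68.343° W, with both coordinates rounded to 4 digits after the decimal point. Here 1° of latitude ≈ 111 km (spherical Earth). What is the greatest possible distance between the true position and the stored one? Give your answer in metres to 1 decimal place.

7.8 metres

Rounding to 4 decimal places leaves each coordinate within ±5e-05° of the true value.
North–south component: 5e-05° × 111000 = 5.55 m.
Longitude error → 5e-05 × 111000 × cos 2.754° = 5e-05 × 111000 × 0.9988 ≈ 5.54359 m.
The two errors are perpendicular, so the maximum displacement is √(5.55² + 5.54359²) ≈ 7.84435 m.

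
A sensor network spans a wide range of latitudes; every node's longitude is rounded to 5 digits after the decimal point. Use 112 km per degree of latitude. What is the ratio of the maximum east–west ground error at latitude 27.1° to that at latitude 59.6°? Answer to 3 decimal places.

1.759

Rounding to 5 decimal places leaves the longitude within ±5e-06° of the true value.
Error at 27.1° = 5e-06° × 112000 × cos 27.1° ≈ 0.56 × 0.8902 = 0.49852 m.
At 59.6°: 5e-06° × 112000 × cos 59.6° = 5e-06 × 112000 × 0.5060 ≈ 0.28338 m.
Ratio: 0.49852 / 0.28338 = cos 27.1° / cos 59.6° ≈ 1.7592.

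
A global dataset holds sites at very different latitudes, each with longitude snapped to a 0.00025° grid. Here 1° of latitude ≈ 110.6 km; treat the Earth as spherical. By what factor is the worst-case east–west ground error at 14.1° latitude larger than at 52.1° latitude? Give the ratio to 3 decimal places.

With a 0.00025° grid the true value lies within half a step, ±0.00025°/2 = ±0.000125°, of the stored one.
Error at 14.1° = 0.000125° × 110600 × cos 14.1° ≈ 13.825 × 0.9699 = 13.408 m.
Error at 52.1° = 0.000125° × 110600 × cos 52.1° ≈ 13.825 × 0.6143 = 8.4925 m.
Ratio: 13.408 / 8.4925 = cos 14.1° / cos 52.1° ≈ 1.5789.

1.579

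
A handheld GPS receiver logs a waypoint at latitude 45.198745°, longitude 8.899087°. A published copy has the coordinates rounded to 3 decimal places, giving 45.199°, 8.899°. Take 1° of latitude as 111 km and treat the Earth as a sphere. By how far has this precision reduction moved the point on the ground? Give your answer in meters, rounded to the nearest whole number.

29 meters

Δlat = 45.198745 − 45.199 = -0.000255°; Δlon = 8.899087 − 8.899 = +0.000087°.
N–S: -0.000255° × 111000 m/° = -28.305 m.
E–W at 45.199°: 0.000087° × 111000 × cos 45.199° = 0.000087 × 111000 × 0.7046 ≈ 6.80477 m.
Combined displacement = (28.305² + 6.80477²)^½ ≈ 29.1115 m.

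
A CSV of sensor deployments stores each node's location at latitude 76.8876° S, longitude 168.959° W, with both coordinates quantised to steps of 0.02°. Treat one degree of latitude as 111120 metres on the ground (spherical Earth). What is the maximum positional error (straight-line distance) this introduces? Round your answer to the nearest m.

With a 0.02° grid the true value lies within half a step, ±0.02°/2 = ±0.01°, of the stored one.
North–south component: 0.01° × 111120 = 1111.2 m.
East–west component at 76.8876°: 0.01° × 111120 × cos 76.8876° ≈ 0.01 × 25208.9 ≈ 252.089 m.
The two errors are perpendicular, so the maximum displacement is √(1111.2² + 252.089²) ≈ 1139.44 m.

1139 m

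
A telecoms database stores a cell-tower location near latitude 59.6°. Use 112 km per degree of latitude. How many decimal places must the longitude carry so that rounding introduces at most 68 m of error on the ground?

3

At 59.6° one degree of longitude covers 112000 × cos 59.6° ≈ 112000 × 0.5060 ≈ 56675.8 m.
With N decimal places the half-ulp bound is 0.5·10⁻ᴺ°, or 0.5·10⁻ᴺ × 56675.8 m on the ground.
Setting 28337.9 × 10⁻ᴺ ≤ 68 gives 10ᴺ ≥ 416.7, i.e. N ≥ 2.62.
N = 2 would give 283 m (too coarse); N = 3 gives 28.3 m ≤ 68 m.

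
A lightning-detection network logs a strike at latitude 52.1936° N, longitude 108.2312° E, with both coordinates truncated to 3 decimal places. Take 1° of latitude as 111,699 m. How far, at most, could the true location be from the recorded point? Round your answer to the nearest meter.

131 meters

Truncating at 3 decimal places can drop up to a full unit in the last place, so each coordinate may be off by as much as 0.001°.
N–S: 0.001° × 111699 m/° = 111.699 m.
Longitude error → 0.001 × 111699 × cos 52.1936° = 0.001 × 111699 × 0.6130 ≈ 68.471 m.
The two errors are perpendicular, so the maximum displacement is √(111.699² + 68.471²) ≈ 131.015 m.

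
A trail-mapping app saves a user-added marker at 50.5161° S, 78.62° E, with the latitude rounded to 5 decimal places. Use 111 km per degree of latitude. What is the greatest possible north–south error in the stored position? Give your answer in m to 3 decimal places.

Rounding to 5 decimal places leaves the latitude within ±5e-06° of the true value.
So the N–S error is at most 5e-06 × 111000 = 0.555 m.

0.555 m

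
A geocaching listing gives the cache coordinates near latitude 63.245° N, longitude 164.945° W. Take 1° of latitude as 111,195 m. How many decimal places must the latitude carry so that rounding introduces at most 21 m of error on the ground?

One degree of latitude covers 111195 m.
N decimal places → at most half a unit in the last place, 0.5 × 10⁻ᴺ° = 111195/2 × 10⁻ᴺ m.
Setting 55597.5 × 10⁻ᴺ ≤ 21 gives 10ᴺ ≥ 2648, i.e. N ≥ 3.42.
So 4 decimal places suffice (5.56 m); 3 would allow up to 55.6 m.

4 decimal places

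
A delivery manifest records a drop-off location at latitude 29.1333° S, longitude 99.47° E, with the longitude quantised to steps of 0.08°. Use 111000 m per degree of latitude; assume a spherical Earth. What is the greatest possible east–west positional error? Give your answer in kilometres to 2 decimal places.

With a 0.08° grid the true value lies within half a step, ±0.08°/2 = ±0.04°, of the stored one.
At latitude 29.1333° a degree of longitude spans 111000 m × cos 29.1333° = 111000 × 0.8735 ≈ 96957.3 m.
So at most 0.04° × 96957.3 ≈ 3878.29 m east–west.
That is 3878.29 m = 3.8783 km.

3.88 kilometres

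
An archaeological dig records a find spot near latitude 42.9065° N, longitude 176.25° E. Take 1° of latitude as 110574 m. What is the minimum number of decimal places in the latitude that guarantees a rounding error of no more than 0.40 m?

One degree of latitude covers 110574 m.
With N decimal places the half-ulp bound is 0.5·10⁻ᴺ°, or 0.5·10⁻ᴺ × 110574 m on the ground.
Need 0.5 × 110574 × 10⁻ᴺ ≤ 0.40 → 10⁻ᴺ ≤ 7.235e-06, so N ≥ 5.14.
At 5 places the error can reach 0.553 m, but 6 places keeps it to 0.0553 m.

6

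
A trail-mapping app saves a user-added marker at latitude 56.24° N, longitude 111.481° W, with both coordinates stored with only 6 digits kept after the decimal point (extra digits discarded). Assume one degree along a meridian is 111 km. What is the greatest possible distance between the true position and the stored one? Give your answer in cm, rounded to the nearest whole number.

13 cm

Truncating at 6 decimal places can drop up to a full unit in the last place, so each coordinate may be off by as much as 1e-06°.
North–south component: 1e-06° × 111000 = 0.111 m.
Longitude error → 1e-06 × 111000 × cos 56.24° = 1e-06 × 111000 × 0.5557 ≈ 0.0616844 m.
Worst case both components are at the extreme and orthogonal: √(0.111² + 0.0616844²) ≈ 0.126988 m.
That is 0.126988 m = 12.699 cm.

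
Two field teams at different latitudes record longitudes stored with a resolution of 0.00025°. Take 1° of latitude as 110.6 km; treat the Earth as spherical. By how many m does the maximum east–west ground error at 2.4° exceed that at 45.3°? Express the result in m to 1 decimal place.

4.1 m

With a 0.00025° grid the true value lies within half a step, ±0.00025°/2 = ±0.000125°, of the stored one.
At 2.4°: 0.000125° × 110600 × cos 2.4° = 0.000125 × 110600 × 0.9991 ≈ 13.813 m.
Error at 45.3° = 0.000125° × 110600 × cos 45.3° ≈ 13.825 × 0.7034 = 9.7244 m.
So the lower-latitude error exceeds the higher by 13.813 − 9.7244 = 4.0884 m.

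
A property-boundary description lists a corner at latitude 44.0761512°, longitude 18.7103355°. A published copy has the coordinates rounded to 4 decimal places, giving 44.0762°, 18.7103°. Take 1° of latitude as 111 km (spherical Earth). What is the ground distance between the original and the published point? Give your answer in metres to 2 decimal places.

The latitude changed by -0.0000488° and the longitude by +0.0000355°.
North–south shift: -0.0000488 × 111000 = -5.4168 m.
East–west at this latitude: 0.0000355° × 111000 × cos 44.0762° ≈ 0.0000355 × 79744.1 = 2.83092 m.
Hypotenuse of the two orthogonal shifts: √(5.4168² + 2.83092²) = 6.11194 m.

6.11 metres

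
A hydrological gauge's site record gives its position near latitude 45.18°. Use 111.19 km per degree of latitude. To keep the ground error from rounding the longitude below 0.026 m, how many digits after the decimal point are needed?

7

At 45.18° one degree of longitude covers 111190 × cos 45.18° ≈ 111190 × 0.7049 ≈ 78375.8 m.
Rounding to N decimal places gives at most 0.5 × 10⁻ᴺ degrees of error, i.e. 0.5 × 10⁻ᴺ × 78375.8 m.
Need 0.5 × 78375.8 × 10⁻ᴺ ≤ 0.026 → 10⁻ᴺ ≤ 6.635e-07, so N ≥ 6.18.
At 6 places the error can reach 0.0392 m, but 7 places keeps it to 0.00392 m.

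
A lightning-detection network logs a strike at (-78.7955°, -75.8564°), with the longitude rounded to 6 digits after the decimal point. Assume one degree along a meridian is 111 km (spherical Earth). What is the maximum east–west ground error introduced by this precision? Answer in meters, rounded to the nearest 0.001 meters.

0.011 meters

Rounding to 6 decimal places leaves the longitude within ±5e-07° of the true value.
One degree of longitude at 78.7955° is 111000 × cos 78.7955° ≈ 111000 × 0.1943 = 21568.6 m.
Maximum E–W displacement: 5e-07 × 21568.6 = 0.0107843 m.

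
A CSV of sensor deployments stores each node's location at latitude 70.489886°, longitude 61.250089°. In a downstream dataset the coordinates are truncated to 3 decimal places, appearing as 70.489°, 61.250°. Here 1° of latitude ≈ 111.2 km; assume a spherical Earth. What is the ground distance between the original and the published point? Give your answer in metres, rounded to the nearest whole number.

99 metres

Δlat = 70.489886 − 70.489 = +0.000886°; Δlon = 61.250089 − 61.250 = +0.000089°.
N–S: 0.000886° × 111200 m/° = 98.5232 m.
East–west at this latitude: 0.000089° × 111200 × cos 70.489° ≈ 0.000089 × 37139.4 = 3.30541 m.
Combined displacement = (98.5232² + 3.30541²)^½ ≈ 98.5786 m.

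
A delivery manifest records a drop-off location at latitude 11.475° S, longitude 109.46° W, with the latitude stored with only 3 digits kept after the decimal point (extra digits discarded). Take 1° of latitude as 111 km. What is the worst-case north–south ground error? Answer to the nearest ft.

364 ft

Truncating at 3 decimal places can drop up to a full unit in the last place, so the latitude may be off by as much as 0.001°.
North–south distance: 0.001° × 111000 m/° = 111 m.
Converting: 111 m × 3.2808 ft/m ≈ 364.17 ft.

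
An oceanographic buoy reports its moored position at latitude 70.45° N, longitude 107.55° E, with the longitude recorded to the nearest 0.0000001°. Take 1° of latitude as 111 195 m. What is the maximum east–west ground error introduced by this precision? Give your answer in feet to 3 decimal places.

0.006 feet

Rounding to 7 decimal places leaves the longitude within ±5e-08° of the true value.
At latitude 70.45° a degree of longitude spans 111195 m × cos 70.45° = 111195 × 0.3346 ≈ 37209.1 m.
Maximum E–W displacement: 5e-08 × 37209.1 = 0.00186046 m.
Converting: 0.00186046 m × 3.2808 ft/m ≈ 0.0061039 ft.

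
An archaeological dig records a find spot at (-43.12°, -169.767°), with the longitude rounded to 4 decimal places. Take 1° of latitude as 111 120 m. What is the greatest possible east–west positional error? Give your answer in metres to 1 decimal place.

4.1 metres

Rounding to 4 decimal places leaves the longitude within ±5e-05° of the true value.
Parallels shrink by cos φ, so at 43.12° a degree of longitude is 111120 × 0.7299 ≈ 81109.1 m.
Maximum E–W displacement: 5e-05 × 81109.1 = 4.05546 m.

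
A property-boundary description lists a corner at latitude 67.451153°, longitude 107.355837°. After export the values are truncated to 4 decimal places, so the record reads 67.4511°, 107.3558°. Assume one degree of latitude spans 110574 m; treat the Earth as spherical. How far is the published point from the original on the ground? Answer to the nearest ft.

20 ft

Δlat = 67.451153 − 67.4511 = +0.000053°; Δlon = 107.355837 − 107.3558 = +0.000037°.
N–S: 0.000053° × 110574 m/° = 5.86042 m.
E–W at 67.4511°: 0.000037° × 110574 × cos 67.4511° = 0.000037 × 110574 × 0.3835 ≈ 1.56887 m.
Combined displacement = (5.86042² + 1.56887²)^½ ≈ 6.06679 m.
Converting: 6.06679 m × 3.2808 ft/m ≈ 19.904 ft.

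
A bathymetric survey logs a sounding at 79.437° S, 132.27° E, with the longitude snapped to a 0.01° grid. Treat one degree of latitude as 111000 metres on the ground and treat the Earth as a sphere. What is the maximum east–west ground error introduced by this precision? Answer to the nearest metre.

102 metres

With a 0.01° grid the true value lies within half a step, ±0.01°/2 = ±0.005°, of the stored one.
One degree of longitude at 79.437° is 111000 × cos 79.437° ≈ 111000 × 0.1833 = 20348.1 m.
Maximum E–W displacement: 0.005 × 20348.1 = 101.741 m.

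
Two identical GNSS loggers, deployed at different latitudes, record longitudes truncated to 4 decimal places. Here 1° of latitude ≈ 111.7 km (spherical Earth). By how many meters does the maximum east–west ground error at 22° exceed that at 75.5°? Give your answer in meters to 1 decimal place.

Truncating at 4 decimal places can drop up to a full unit in the last place, so the longitude may be off by as much as 0.0001°.
At 22°: 0.0001° × 111700 × cos 22° = 0.0001 × 111700 × 0.9272 ≈ 10.357 m.
At 75.5°: 0.0001° × 111700 × cos 75.5° = 0.0001 × 111700 × 0.2504 ≈ 2.7967 m.
Difference: 10.357 − 2.7967 = 7.5599 m.

7.6 meters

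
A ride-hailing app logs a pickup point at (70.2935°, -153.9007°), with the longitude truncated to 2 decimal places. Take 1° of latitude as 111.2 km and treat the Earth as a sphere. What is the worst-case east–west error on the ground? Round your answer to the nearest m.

375 m

Truncating at 2 decimal places can drop up to a full unit in the last place, so the longitude may be off by as much as 0.01°.
At latitude 70.2935° a degree of longitude spans 111200 m × cos 70.2935° = 111200 × 0.3372 ≈ 37496.9 m.
So at most 0.01° × 37496.9 ≈ 374.969 m east–west.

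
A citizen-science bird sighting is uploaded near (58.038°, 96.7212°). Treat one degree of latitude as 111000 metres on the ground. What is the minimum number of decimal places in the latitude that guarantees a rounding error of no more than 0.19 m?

One degree of latitude covers 111000 m.
With N decimal places the half-ulp bound is 0.5·10⁻ᴺ°, or 0.5·10⁻ᴺ × 111000 m on the ground.
Need 0.5 × 111000 × 10⁻ᴺ ≤ 0.19 → 10⁻ᴺ ≤ 3.423e-06, so N ≥ 5.47.
At 5 places the error can reach 0.555 m, but 6 places keeps it to 0.0555 m.

6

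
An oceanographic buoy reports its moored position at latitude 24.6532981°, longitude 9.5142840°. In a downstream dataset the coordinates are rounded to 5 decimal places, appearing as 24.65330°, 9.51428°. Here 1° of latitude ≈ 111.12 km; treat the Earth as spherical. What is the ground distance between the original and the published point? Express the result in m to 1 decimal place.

0.5 m

The latitude changed by -0.0000019° and the longitude by +0.0000040°.
N–S: -0.0000019° × 111120 m/° = -0.211128 m.
E–W at 24.6533°: 0.0000040° × 111120 × cos 24.6533° = 0.0000040 × 111120 × 0.9088 ≈ 0.403965 m.
Hypotenuse of the two orthogonal shifts: √(0.211128² + 0.403965²) = 0.45581 m.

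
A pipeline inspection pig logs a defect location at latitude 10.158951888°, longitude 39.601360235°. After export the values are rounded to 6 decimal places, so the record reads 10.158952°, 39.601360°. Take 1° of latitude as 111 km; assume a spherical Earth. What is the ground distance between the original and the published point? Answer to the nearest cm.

Δlat = 10.158951888 − 10.158952 = -0.000000112°; Δlon = 39.601360235 − 39.601360 = +0.000000235°.
North–south shift: -0.000000112 × 111000 = -0.012432 m.
East–west at this latitude: 0.000000235° × 111000 × cos 10.159° ≈ 0.000000235 × 109260 = 0.025676 m.
Hypotenuse of the two orthogonal shifts: √(0.012432² + 0.025676²) = 0.0285274 m.
That is 0.0285274 m = 2.8527 cm.

3 cm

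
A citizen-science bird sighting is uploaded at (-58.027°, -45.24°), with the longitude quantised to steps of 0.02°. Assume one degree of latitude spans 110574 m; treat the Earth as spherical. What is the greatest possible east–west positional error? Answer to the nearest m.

With a 0.02° grid the true value lies within half a step, ±0.02°/2 = ±0.01°, of the stored one.
At latitude 58.027° a degree of longitude spans 110574 m × cos 58.027° = 110574 × 0.5295 ≈ 58551.1 m.
So at most 0.01° × 58551.1 ≈ 585.511 m east–west.

586 m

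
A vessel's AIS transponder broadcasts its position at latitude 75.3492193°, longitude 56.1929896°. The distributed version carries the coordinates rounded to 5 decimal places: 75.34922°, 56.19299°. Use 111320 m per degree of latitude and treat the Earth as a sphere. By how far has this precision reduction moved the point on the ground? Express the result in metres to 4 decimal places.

The latitude changed by -0.0000007° and the longitude by -0.0000004°.
N–S: -0.0000007° × 111320 m/° = -0.077924 m.
E–W at 75.3492°: -0.0000004° × 111320 × cos 75.3492° = -0.0000004 × 111320 × 0.2529 ≈ -0.0112623 m.
Combined displacement = (0.077924² + 0.0112623²)^½ ≈ 0.0787337 m.

0.0787 metres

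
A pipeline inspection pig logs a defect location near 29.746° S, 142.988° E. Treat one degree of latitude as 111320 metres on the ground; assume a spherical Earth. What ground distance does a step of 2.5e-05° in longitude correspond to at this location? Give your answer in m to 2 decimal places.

2.5e-05° of longitude at 29.746° is 2.5e-05 × 111320 × cos 29.746° ≈ 2.5e-05 × 96651.7 = 2.41629 m.

2.42 m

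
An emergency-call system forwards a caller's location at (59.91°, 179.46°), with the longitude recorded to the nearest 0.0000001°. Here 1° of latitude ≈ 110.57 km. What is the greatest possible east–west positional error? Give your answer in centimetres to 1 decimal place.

0.3 centimetres

Rounding to 7 decimal places leaves the longitude within ±5e-08° of the true value.
Parallels shrink by cos φ, so at 59.91° a degree of longitude is 110570 × 0.5014 ≈ 55435.3 m.
So at most 5e-08° × 55435.3 ≈ 0.00277177 m east–west.
That is 0.00277177 m = 0.27718 cm.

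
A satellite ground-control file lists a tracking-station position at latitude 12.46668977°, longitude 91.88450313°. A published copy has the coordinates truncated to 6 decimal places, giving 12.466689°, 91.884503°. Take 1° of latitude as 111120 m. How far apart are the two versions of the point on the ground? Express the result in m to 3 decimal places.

Δlat = 12.46668977 − 12.466689 = +0.00000077°; Δlon = 91.88450313 − 91.884503 = +0.00000013°.
North–south shift: 0.00000077 × 111120 = 0.0855624 m.
E–W at 12.4667°: 0.00000013° × 111120 × cos 12.4667° = 0.00000013 × 111120 × 0.9764 ≈ 0.014105 m.
Distance: √(0.0855624² + 0.014105²) ≈ 0.0867172 m.

0.087 m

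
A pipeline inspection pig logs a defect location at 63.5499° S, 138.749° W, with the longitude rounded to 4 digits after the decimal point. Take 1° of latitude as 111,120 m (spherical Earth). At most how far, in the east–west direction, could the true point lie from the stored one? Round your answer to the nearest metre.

2 metres

Rounding to 4 decimal places leaves the longitude within ±5e-05° of the true value.
At latitude 63.5499° a degree of longitude spans 111120 m × cos 63.5499° = 111120 × 0.4454 ≈ 49494.9 m.
So at most 5e-05° × 49494.9 ≈ 2.47474 m east–west.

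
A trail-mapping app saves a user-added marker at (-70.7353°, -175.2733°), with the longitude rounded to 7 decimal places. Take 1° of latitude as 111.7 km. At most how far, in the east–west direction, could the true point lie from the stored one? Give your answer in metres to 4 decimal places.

Rounding to 7 decimal places leaves the longitude within ±5e-08° of the true value.
One degree of longitude at 70.7353° is 111700 × cos 70.7353° ≈ 111700 × 0.3299 = 36853.5 m.
East–west error: 5e-08° × 36853.5 m/° ≈ 0.00184267 m.

0.0018 metres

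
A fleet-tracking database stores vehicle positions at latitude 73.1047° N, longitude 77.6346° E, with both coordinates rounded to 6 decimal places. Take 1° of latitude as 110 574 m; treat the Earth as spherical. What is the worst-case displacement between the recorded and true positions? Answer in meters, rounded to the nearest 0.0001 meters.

Rounding to 6 decimal places leaves each coordinate within ±5e-07° of the true value.
N–S: 5e-07° × 110574 m/° = 0.055287 m.
E–W at 73.1047°: 5e-07° × 110574 × cos 73.1047° = 5e-07 × 110574 × 0.2906 ≈ 0.0160677 m.
The two errors are perpendicular, so the maximum displacement is √(0.055287² + 0.0160677²) ≈ 0.0575745 m.

0.0576 meters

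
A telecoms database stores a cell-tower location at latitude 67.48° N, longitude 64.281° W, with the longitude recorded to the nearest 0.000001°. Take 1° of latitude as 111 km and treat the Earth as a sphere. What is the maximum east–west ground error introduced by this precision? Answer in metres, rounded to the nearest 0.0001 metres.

0.0213 metres

Rounding to 6 decimal places leaves the longitude within ±5e-07° of the true value.
Parallels shrink by cos φ, so at 67.48° a degree of longitude is 111000 × 0.3830 ≈ 42513.7 m.
Maximum E–W displacement: 5e-07 × 42513.7 = 0.0212568 m.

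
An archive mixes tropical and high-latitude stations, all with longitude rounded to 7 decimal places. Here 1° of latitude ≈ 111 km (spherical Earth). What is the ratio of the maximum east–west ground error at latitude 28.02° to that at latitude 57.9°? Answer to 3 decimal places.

Rounding to 7 decimal places leaves the longitude within ±5e-08° of the true value.
At 28.02°: 5e-08° × 111000 × cos 28.02° = 5e-08 × 111000 × 0.8828 ≈ 0.0048994 m.
Error at 57.9° = 5e-08° × 111000 × cos 57.9° ≈ 0.00555 × 0.5314 = 0.0029493 m.
Ratio: 0.0048994 / 0.0029493 = cos 28.02° / cos 57.9° ≈ 1.6612.

1.661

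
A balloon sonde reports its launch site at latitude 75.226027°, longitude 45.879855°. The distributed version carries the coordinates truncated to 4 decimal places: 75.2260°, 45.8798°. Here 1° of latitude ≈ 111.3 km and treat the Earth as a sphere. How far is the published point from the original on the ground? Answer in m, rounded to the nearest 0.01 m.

3.39 m

The latitude changed by +0.000027° and the longitude by +0.000055°.
N–S: 0.000027° × 111300 m/° = 3.0051 m.
E–W at 75.226°: 0.000055° × 111300 × cos 75.226° = 0.000055 × 111300 × 0.2550 ≈ 1.56103 m.
Hypotenuse of the two orthogonal shifts: √(3.0051² + 1.56103²) = 3.38636 m.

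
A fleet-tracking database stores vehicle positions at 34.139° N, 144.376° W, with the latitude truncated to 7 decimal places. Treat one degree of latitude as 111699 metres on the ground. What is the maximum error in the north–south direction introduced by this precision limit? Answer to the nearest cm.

Truncating at 7 decimal places can drop up to a full unit in the last place, so the latitude may be off by as much as 1e-07°.
So the N–S error is at most 1e-07 × 111699 = 0.0111699 m.
That is 0.0111699 m = 1.117 cm.

1 cm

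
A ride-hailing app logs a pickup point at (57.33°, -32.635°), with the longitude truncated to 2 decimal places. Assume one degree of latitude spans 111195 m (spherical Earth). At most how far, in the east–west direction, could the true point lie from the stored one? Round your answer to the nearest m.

600 m

Truncating at 2 decimal places can drop up to a full unit in the last place, so the longitude may be off by as much as 0.01°.
Parallels shrink by cos φ, so at 57.33° a degree of longitude is 111195 × 0.5398 ≈ 60023 m.
East–west error: 0.01° × 60023 m/° ≈ 600.23 m.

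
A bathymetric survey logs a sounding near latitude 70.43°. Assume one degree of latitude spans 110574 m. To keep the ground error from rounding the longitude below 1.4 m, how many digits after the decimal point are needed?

5 decimal places

At 70.43° one degree of longitude covers 110574 × cos 70.43° ≈ 110574 × 0.3350 ≈ 37037.7 m.
N decimal places → at most half a unit in the last place, 0.5 × 10⁻ᴺ° = 37037.7/2 × 10⁻ᴺ m.
Need 0.5 × 37037.7 × 10⁻ᴺ ≤ 1.4 → 10⁻ᴺ ≤ 7.560e-05, so N ≥ 4.12.
N = 4 would give 1.85 m (too coarse); N = 5 gives 0.185 m ≤ 1.4 m.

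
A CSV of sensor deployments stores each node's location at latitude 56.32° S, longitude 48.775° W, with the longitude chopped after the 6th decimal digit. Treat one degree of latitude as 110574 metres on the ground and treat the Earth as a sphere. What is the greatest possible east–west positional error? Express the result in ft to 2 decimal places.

Truncating at 6 decimal places can drop up to a full unit in the last place, so the longitude may be off by as much as 1e-06°.
At latitude 56.32° a degree of longitude spans 110574 m × cos 56.32° = 110574 × 0.5546 ≈ 61319.3 m.
Maximum E–W displacement: 1e-06 × 61319.3 = 0.0613193 m.
Converting: 0.0613193 m × 3.2808 ft/m ≈ 0.20118 ft.

0.20 ft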